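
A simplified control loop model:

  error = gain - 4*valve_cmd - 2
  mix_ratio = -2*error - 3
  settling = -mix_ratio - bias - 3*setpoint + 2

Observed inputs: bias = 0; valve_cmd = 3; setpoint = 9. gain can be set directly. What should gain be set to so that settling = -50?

Substituting into the error equation gives error = gain - 14.
Substituting into the mix_ratio equation gives mix_ratio = -2*gain + 25.
So settling = 2*gain - 50.
Solve 2*gain - 50 = -50: gain = (-50 + 50) / 2 = 0.

gain = 0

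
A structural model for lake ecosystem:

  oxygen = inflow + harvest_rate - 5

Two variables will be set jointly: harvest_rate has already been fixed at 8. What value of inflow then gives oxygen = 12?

With harvest_rate held at 8:
Substituting into the oxygen equation gives oxygen = inflow + 3.
Solve inflow + 3 = 12: inflow = (12 - 3) / 1 = 9.

inflow = 9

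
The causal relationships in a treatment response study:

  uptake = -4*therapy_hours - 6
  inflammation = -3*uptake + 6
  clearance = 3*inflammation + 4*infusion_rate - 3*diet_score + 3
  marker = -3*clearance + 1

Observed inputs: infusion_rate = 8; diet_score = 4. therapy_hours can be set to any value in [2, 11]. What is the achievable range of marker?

Substituting into the inflammation equation gives inflammation = 12*therapy_hours + 24.
Substituting into the clearance equation gives clearance = 36*therapy_hours + 95.
Substituting into the marker equation gives marker = -108*therapy_hours - 284.
Linear in therapy_hours, so extremes are at the endpoints: therapy_hours = 2 gives marker = -500; therapy_hours = 11 gives marker = -1472.

-1472 to -500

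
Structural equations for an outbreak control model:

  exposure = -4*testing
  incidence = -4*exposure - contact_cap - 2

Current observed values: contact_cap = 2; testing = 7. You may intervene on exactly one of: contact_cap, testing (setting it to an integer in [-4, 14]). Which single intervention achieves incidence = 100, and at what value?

set contact_cap = 10

Intervening on contact_cap: with other inputs at their observed values, incidence = -contact_cap + 110. Solving for 100 gives contact_cap = 10, within [-4, 14].
Intervening on testing: incidence = 16*testing - 4. Reaching 100 requires testing = 13/2, not an integer.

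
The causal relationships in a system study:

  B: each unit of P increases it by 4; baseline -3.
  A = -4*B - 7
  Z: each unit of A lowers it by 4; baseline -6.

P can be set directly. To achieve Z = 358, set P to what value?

P = 6

Substituting into the A equation gives A = -16*P + 5.
This gives Z = 64*P - 26.
Solve 64*P - 26 = 358: P = (358 + 26) / 64 = 6.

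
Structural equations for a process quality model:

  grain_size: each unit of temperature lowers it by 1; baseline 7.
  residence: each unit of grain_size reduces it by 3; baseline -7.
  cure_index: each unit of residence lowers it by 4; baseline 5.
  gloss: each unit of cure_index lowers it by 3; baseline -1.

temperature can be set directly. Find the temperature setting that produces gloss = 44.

temperature = 11

Substituting into the residence equation gives residence = 3*temperature - 28.
Substituting into the cure_index equation gives cure_index = -12*temperature + 117.
This gives gloss = 36*temperature - 352.
Solve 36*temperature - 352 = 44: temperature = (44 + 352) / 36 = 11.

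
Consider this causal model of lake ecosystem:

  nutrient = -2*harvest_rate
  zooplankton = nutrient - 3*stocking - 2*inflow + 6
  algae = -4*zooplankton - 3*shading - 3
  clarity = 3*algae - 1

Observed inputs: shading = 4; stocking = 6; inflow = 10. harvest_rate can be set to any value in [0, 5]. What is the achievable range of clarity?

Substituting into the zooplankton equation gives zooplankton = -2*harvest_rate - 32.
This gives algae = 8*harvest_rate + 113.
This gives clarity = 24*harvest_rate + 338.
Linear in harvest_rate, so extremes are at the endpoints: harvest_rate = 0 gives clarity = 338; harvest_rate = 5 gives clarity = 458.

338 to 458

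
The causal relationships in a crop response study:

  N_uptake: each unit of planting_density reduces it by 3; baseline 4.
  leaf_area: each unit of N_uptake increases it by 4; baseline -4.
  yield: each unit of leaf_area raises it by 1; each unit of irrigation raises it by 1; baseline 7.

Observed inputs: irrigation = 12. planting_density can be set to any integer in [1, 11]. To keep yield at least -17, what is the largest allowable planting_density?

planting_density = 4

Substituting into the leaf_area equation gives leaf_area = -12*planting_density + 12.
This gives yield = -12*planting_density + 31.
Require -12*planting_density + 31 ≥ -17, so planting_density ≤ 4.
The largest integer in [1, 11] satisfying this is 4.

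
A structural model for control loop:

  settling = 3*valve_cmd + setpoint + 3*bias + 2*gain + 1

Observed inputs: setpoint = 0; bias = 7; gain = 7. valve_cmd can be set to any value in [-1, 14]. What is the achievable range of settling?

33 to 78

Substituting into the settling equation gives settling = 3*valve_cmd + 36.
Linear in valve_cmd, so extremes are at the endpoints: valve_cmd = -1 gives settling = 33; valve_cmd = 14 gives settling = 78.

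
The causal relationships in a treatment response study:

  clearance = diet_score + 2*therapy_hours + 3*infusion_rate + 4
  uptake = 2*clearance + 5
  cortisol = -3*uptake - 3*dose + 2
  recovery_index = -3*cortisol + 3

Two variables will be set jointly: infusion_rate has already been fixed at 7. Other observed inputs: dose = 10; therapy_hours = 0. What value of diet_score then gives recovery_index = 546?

diet_score = -2

With infusion_rate held at 7:
Substituting into the clearance equation gives clearance = diet_score + 25.
Substituting into the uptake equation gives uptake = 2*diet_score + 55.
This gives cortisol = -6*diet_score - 193.
Substituting into the recovery_index equation gives recovery_index = 18*diet_score + 582.
Solve 18*diet_score + 582 = 546: diet_score = (546 - 582) / 18 = -2.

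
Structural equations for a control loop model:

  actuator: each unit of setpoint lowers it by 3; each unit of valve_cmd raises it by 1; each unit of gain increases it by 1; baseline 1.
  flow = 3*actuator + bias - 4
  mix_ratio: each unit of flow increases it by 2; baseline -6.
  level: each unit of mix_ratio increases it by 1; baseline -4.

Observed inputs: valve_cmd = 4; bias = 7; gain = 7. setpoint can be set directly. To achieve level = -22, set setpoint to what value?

Substituting into the actuator equation gives actuator = -3*setpoint + 12.
This gives flow = -9*setpoint + 39.
Substituting into the mix_ratio equation gives mix_ratio = -18*setpoint + 72.
Substituting into the level equation gives level = -18*setpoint + 68.
Solve -18*setpoint + 68 = -22: setpoint = (-22 - 68) / -18 = 5.

setpoint = 5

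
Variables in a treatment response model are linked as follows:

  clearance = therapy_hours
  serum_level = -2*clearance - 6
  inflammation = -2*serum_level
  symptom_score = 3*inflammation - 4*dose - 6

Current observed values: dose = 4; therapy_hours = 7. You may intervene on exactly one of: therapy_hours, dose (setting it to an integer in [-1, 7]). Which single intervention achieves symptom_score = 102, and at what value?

Intervening on therapy_hours: symptom_score = 12*therapy_hours + 14. Reaching 102 requires therapy_hours = 22/3, not an integer.
Intervening on dose: with other inputs at their observed values, symptom_score = -4*dose + 114. Solving for 102 gives dose = 3, within [-1, 7].

set dose = 3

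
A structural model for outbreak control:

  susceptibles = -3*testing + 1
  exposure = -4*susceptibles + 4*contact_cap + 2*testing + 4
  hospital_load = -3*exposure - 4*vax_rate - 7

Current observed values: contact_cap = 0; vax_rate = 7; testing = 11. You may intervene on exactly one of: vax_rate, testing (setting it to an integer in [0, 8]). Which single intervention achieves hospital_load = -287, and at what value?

set testing = 6

Intervening on vax_rate: hospital_load = -4*vax_rate - 469. Reaching -287 requires vax_rate = -91/2, not an integer.
Intervening on testing: with other inputs at their observed values, hospital_load = -42*testing - 35. Solving for -287 gives testing = 6, within [0, 8].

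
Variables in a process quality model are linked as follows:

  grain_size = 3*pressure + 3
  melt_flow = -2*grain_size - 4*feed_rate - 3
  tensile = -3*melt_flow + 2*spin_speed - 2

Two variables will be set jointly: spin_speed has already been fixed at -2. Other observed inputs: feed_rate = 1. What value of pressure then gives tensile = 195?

With spin_speed held at -2:
Substituting into the melt_flow equation gives melt_flow = -6*pressure - 13.
This gives tensile = 18*pressure + 33.
Solve 18*pressure + 33 = 195: pressure = (195 - 33) / 18 = 9.

pressure = 9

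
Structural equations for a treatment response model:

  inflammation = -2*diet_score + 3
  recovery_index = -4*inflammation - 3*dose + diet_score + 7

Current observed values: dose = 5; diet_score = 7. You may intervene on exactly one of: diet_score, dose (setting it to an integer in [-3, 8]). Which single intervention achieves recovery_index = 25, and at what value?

set diet_score = 5

Intervening on diet_score: with other inputs at their observed values, recovery_index = 9*diet_score - 20. Solving for 25 gives diet_score = 5, within [-3, 8].
Intervening on dose: recovery_index = -3*dose + 58. Reaching 25 requires dose = 11, outside [-3, 8].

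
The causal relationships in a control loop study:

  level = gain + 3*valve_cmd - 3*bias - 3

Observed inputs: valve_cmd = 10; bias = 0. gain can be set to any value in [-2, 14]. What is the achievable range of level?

Substituting into the level equation gives level = gain + 27.
Linear in gain, so extremes are at the endpoints: gain = -2 gives level = 25; gain = 14 gives level = 41.

25 to 41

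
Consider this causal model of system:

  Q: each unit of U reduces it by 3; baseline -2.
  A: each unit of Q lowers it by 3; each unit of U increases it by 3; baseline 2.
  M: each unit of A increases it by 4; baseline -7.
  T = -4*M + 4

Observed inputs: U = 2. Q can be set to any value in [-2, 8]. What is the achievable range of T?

-192 to 288

Intervening on Q fixes its value directly, overriding its dependence on U.
Substituting into the A equation gives A = -3*Q + 8.
Substituting into the M equation gives M = -12*Q + 25.
So T = 48*Q - 96.
Linear in Q, so extremes are at the endpoints: Q = -2 gives T = -192; Q = 8 gives T = 288.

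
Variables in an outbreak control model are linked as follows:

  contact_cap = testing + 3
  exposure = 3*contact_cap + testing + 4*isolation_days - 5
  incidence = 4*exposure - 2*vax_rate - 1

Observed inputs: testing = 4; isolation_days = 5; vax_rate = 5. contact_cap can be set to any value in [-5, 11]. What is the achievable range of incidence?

Intervening on contact_cap fixes its value directly, overriding its dependence on testing.
Substituting into the exposure equation gives exposure = 3*contact_cap + 19.
incidence becomes 12*contact_cap + 65.
Linear in contact_cap, so extremes are at the endpoints: contact_cap = -5 gives incidence = 5; contact_cap = 11 gives incidence = 197.

5 to 197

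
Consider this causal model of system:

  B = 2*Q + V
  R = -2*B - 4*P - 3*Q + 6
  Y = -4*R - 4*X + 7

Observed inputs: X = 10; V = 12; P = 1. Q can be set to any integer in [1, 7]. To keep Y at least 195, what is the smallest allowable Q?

Q = 5

Substituting into the B equation gives B = 2*Q + 12.
R becomes -7*Q - 22.
Substituting into the Y equation gives Y = 28*Q + 55.
Require 28*Q + 55 ≥ 195, so Q ≥ 5.
The smallest integer in [1, 7] satisfying this is 5.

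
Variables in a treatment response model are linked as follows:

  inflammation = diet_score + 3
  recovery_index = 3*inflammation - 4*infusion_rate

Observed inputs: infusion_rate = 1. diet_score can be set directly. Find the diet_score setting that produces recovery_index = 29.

Substituting into the recovery_index equation gives recovery_index = 3*diet_score + 5.
Solve 3*diet_score + 5 = 29: diet_score = (29 - 5) / 3 = 8.

diet_score = 8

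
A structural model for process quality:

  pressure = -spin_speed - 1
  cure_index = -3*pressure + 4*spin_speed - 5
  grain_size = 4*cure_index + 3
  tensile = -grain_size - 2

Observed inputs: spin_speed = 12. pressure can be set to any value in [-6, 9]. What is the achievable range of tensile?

Intervening on pressure fixes its value directly, overriding its dependence on spin_speed.
Substituting into the cure_index equation gives cure_index = -3*pressure + 43.
This gives grain_size = -12*pressure + 175.
Substituting into the tensile equation gives tensile = 12*pressure - 177.
Linear in pressure, so extremes are at the endpoints: pressure = -6 gives tensile = -249; pressure = 9 gives tensile = -69.

-249 to -69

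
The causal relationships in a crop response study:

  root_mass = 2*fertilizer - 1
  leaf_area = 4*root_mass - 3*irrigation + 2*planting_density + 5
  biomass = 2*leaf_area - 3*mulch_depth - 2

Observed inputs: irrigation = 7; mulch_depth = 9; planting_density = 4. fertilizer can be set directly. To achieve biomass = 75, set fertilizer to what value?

fertilizer = 8

Substituting into the leaf_area equation gives leaf_area = 8*fertilizer - 12.
Substituting into the biomass equation gives biomass = 16*fertilizer - 53.
Solve 16*fertilizer - 53 = 75: fertilizer = (75 + 53) / 16 = 8.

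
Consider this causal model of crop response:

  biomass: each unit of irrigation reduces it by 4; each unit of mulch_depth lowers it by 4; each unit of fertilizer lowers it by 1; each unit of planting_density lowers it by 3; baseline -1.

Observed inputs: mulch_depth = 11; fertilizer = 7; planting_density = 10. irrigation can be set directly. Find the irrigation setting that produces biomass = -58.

Substituting into the biomass equation gives biomass = -4*irrigation - 82.
Solve -4*irrigation - 82 = -58: irrigation = (-58 + 82) / -4 = -6.

irrigation = -6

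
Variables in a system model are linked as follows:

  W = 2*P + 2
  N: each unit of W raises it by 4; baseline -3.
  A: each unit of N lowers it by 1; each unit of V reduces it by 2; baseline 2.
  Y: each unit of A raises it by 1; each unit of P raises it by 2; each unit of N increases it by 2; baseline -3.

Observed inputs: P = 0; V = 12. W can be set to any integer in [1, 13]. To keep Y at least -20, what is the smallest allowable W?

Intervening on W fixes its value directly, overriding its dependence on P.
Substituting into the A equation gives A = -4*W - 19.
This gives Y = 4*W - 28.
Require 4*W - 28 ≥ -20, so W ≥ 2.
The smallest integer in [1, 13] satisfying this is 2.

W = 2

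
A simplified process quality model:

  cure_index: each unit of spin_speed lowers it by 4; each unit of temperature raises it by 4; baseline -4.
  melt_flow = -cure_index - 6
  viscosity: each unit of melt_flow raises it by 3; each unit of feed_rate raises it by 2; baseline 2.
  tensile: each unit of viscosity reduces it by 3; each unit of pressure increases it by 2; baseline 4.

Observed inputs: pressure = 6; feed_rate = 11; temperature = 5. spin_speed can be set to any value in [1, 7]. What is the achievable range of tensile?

-110 to 106

Substituting into the cure_index equation gives cure_index = -4*spin_speed + 16.
Substituting into the melt_flow equation gives melt_flow = 4*spin_speed - 22.
viscosity becomes 12*spin_speed - 42.
This gives tensile = -36*spin_speed + 142.
Linear in spin_speed, so extremes are at the endpoints: spin_speed = 1 gives tensile = 106; spin_speed = 7 gives tensile = -110.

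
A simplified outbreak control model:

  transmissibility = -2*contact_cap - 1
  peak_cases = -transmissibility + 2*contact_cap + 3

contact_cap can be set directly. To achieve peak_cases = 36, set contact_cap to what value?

Substituting into the peak_cases equation gives peak_cases = 4*contact_cap + 4.
Solve 4*contact_cap + 4 = 36: contact_cap = (36 - 4) / 4 = 8.

contact_cap = 8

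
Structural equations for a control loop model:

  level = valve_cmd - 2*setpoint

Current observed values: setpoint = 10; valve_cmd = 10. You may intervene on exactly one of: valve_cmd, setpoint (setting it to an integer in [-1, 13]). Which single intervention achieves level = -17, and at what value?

Intervening on valve_cmd: with other inputs at their observed values, level = valve_cmd - 20. Solving for -17 gives valve_cmd = 3, within [-1, 13].
Intervening on setpoint: level = -2*setpoint + 10. Reaching -17 requires setpoint = 27/2, not an integer.

set valve_cmd = 3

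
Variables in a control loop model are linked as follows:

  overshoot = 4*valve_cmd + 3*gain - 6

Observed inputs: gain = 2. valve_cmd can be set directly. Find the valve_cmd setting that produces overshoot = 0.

Substituting into the overshoot equation gives overshoot = 4*valve_cmd.
Solve 4*valve_cmd = 0: valve_cmd = 0 / 4 = 0.

valve_cmd = 0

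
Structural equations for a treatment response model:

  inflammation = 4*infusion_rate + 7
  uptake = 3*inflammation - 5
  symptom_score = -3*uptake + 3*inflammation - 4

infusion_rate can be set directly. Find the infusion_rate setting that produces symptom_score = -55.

infusion_rate = 1

Substituting into the uptake equation gives uptake = 12*infusion_rate + 16.
Substituting into the symptom_score equation gives symptom_score = -24*infusion_rate - 31.
Solve -24*infusion_rate - 31 = -55: infusion_rate = (-55 + 31) / -24 = 1.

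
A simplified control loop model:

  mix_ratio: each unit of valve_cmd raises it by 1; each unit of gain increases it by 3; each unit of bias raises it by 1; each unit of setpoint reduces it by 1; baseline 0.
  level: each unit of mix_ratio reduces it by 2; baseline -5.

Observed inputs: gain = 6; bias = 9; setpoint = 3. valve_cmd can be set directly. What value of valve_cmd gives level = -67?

Substituting into the mix_ratio equation gives mix_ratio = valve_cmd + 24.
Substituting into the level equation gives level = -2*valve_cmd - 53.
Solve -2*valve_cmd - 53 = -67: valve_cmd = (-67 + 53) / -2 = 7.

valve_cmd = 7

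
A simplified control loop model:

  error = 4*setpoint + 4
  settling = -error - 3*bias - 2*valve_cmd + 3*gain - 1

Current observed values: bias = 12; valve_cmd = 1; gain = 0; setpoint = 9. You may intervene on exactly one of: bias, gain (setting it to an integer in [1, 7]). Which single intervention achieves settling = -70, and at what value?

set gain = 3

Intervening on bias: settling = -3*bias - 43. Reaching -70 requires bias = 9, outside [1, 7].
Intervening on gain: with other inputs at their observed values, settling = 3*gain - 79. Solving for -70 gives gain = 3, within [1, 7].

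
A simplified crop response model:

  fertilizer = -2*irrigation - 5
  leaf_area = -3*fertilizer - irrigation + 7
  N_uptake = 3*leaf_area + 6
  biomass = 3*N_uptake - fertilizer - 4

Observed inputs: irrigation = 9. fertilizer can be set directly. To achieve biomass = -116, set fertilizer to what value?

fertilizer = 4

Intervening on fertilizer fixes its value directly, overriding its dependence on irrigation.
Substituting into the leaf_area equation gives leaf_area = -3*fertilizer - 2.
Substituting into the N_uptake equation gives N_uptake = -9*fertilizer.
Substituting into the biomass equation gives biomass = -28*fertilizer - 4.
Solve -28*fertilizer - 4 = -116: fertilizer = (-116 + 4) / -28 = 4.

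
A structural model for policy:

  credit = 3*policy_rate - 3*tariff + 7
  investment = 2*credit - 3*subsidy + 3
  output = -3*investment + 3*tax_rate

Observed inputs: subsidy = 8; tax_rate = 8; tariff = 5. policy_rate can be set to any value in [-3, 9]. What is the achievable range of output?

-27 to 189

Substituting into the credit equation gives credit = 3*policy_rate - 8.
This gives investment = 6*policy_rate - 37.
Substituting into the output equation gives output = -18*policy_rate + 135.
Linear in policy_rate, so extremes are at the endpoints: policy_rate = -3 gives output = 189; policy_rate = 9 gives output = -27.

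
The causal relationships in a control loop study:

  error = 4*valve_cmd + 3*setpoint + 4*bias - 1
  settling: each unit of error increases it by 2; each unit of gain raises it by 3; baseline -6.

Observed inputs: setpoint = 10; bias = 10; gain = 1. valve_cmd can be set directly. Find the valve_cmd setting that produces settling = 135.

Substituting into the error equation gives error = 4*valve_cmd + 69.
Substituting into the settling equation gives settling = 8*valve_cmd + 135.
Solve 8*valve_cmd + 135 = 135: valve_cmd = (135 - 135) / 8 = 0.

valve_cmd = 0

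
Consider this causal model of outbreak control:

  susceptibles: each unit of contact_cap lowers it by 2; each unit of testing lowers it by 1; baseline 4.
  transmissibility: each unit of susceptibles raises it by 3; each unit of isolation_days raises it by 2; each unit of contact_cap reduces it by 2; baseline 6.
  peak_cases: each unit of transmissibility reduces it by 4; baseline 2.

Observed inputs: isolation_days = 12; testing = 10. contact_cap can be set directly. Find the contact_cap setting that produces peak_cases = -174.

Substituting into the susceptibles equation gives susceptibles = -2*contact_cap - 6.
Substituting into the transmissibility equation gives transmissibility = -8*contact_cap + 12.
Substituting into the peak_cases equation gives peak_cases = 32*contact_cap - 46.
Solve 32*contact_cap - 46 = -174: contact_cap = (-174 + 46) / 32 = -4.

contact_cap = -4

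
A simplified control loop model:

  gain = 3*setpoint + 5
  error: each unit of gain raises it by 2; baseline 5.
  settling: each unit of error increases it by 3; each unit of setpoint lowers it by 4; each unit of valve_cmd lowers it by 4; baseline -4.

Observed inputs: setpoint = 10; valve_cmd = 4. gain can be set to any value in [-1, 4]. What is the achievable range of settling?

-51 to -21

Intervening on gain fixes its value directly, overriding its dependence on setpoint.
Substituting into the settling equation gives settling = 6*gain - 45.
Linear in gain, so extremes are at the endpoints: gain = -1 gives settling = -51; gain = 4 gives settling = -21.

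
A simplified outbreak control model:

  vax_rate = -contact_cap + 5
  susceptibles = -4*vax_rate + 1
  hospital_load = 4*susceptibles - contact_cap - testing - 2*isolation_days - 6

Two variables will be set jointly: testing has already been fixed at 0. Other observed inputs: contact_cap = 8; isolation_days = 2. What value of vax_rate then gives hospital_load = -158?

vax_rate = 9

With testing held at 0:
Intervening on vax_rate fixes its value directly, overriding its dependence on contact_cap.
Substituting into the hospital_load equation gives hospital_load = -16*vax_rate - 14.
Solve -16*vax_rate - 14 = -158: vax_rate = (-158 + 14) / -16 = 9.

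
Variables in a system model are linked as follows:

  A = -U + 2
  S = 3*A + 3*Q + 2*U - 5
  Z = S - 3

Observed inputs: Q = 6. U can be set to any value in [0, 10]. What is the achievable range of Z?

Substituting into the S equation gives S = -U + 19.
Z becomes -U + 16.
Linear in U, so extremes are at the endpoints: U = 0 gives Z = 16; U = 10 gives Z = 6.

6 to 16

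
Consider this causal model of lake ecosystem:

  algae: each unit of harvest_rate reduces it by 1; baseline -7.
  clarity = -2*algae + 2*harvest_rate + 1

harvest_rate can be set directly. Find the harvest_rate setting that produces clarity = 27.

harvest_rate = 3

Substituting into the clarity equation gives clarity = 4*harvest_rate + 15.
Solve 4*harvest_rate + 15 = 27: harvest_rate = (27 - 15) / 4 = 3.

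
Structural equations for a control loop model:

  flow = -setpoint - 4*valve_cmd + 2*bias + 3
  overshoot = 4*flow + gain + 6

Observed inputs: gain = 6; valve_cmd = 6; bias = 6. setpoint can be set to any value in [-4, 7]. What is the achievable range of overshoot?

-52 to -8

Substituting into the flow equation gives flow = -setpoint - 9.
overshoot becomes -4*setpoint - 24.
Linear in setpoint, so extremes are at the endpoints: setpoint = -4 gives overshoot = -8; setpoint = 7 gives overshoot = -52.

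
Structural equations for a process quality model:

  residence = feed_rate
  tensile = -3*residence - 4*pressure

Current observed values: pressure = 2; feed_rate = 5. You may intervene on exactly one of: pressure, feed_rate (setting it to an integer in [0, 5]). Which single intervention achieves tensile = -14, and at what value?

Intervening on pressure: tensile = -4*pressure - 15. Reaching -14 requires pressure = -1/4, not an integer.
Intervening on feed_rate: with other inputs at their observed values, tensile = -3*feed_rate - 8. Solving for -14 gives feed_rate = 2, within [0, 5].

set feed_rate = 2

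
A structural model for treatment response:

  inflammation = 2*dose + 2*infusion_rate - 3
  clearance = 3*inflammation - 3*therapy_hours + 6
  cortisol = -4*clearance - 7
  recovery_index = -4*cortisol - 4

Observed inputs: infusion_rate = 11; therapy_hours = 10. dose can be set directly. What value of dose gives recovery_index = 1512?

Substituting into the inflammation equation gives inflammation = 2*dose + 19.
Substituting into the clearance equation gives clearance = 6*dose + 33.
Substituting into the cortisol equation gives cortisol = -24*dose - 139.
Substituting into the recovery_index equation gives recovery_index = 96*dose + 552.
Solve 96*dose + 552 = 1512: dose = (1512 - 552) / 96 = 10.

dose = 10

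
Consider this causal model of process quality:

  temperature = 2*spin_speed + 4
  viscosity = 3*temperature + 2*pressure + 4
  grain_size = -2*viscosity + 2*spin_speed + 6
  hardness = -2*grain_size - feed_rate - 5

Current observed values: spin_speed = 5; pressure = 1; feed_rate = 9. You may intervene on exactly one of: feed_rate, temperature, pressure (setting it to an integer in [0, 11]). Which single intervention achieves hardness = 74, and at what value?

Intervening on feed_rate: hardness = -feed_rate + 155. Reaching 74 requires feed_rate = 81, outside [0, 11].
Intervening on temperature: with other inputs at their observed values, hardness = 12*temperature - 22. Solving for 74 gives temperature = 8, within [0, 11].
Intervening on pressure: hardness = 8*pressure + 138. Reaching 74 requires pressure = -8, outside [0, 11].

set temperature = 8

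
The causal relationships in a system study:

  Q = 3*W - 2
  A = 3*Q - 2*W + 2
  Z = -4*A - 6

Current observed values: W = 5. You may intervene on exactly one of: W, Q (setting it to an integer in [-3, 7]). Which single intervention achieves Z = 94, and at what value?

Intervening on W: with other inputs at their observed values, Z = -28*W + 10. Solving for 94 gives W = -3, within [-3, 7].
Intervening on Q: Z = -12*Q + 26. Reaching 94 requires Q = -17/3, not an integer.

set W = -3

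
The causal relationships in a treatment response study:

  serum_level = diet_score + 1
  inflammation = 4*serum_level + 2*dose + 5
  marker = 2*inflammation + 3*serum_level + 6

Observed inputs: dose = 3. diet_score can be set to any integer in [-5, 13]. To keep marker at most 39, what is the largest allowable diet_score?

Substituting into the inflammation equation gives inflammation = 4*diet_score + 15.
Substituting into the marker equation gives marker = 11*diet_score + 39.
Require 11*diet_score + 39 ≤ 39, so diet_score ≤ 0.
The largest integer in [-5, 13] satisfying this is 0.

diet_score = 0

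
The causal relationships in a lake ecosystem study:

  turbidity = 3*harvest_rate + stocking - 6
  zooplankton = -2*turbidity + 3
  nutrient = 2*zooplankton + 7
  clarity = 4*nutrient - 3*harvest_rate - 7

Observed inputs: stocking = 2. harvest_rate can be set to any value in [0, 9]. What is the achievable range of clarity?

-350 to 109

Substituting into the turbidity equation gives turbidity = 3*harvest_rate - 4.
So zooplankton = -6*harvest_rate + 11.
This gives nutrient = -12*harvest_rate + 29.
clarity becomes -51*harvest_rate + 109.
Linear in harvest_rate, so extremes are at the endpoints: harvest_rate = 0 gives clarity = 109; harvest_rate = 9 gives clarity = -350.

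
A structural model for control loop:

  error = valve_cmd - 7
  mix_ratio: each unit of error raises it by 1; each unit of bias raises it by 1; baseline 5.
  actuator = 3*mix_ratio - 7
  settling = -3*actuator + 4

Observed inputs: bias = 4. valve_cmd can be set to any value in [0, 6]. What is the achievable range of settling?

-47 to 7

Substituting into the mix_ratio equation gives mix_ratio = valve_cmd + 2.
Substituting into the actuator equation gives actuator = 3*valve_cmd - 1.
Substituting into the settling equation gives settling = -9*valve_cmd + 7.
Linear in valve_cmd, so extremes are at the endpoints: valve_cmd = 0 gives settling = 7; valve_cmd = 6 gives settling = -47.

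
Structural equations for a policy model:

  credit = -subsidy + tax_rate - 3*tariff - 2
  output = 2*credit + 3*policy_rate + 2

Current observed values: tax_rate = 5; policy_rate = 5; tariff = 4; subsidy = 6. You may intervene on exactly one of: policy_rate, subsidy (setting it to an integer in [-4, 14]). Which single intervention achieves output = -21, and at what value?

set subsidy = 10

Intervening on policy_rate: output = 3*policy_rate - 28. Reaching -21 requires policy_rate = 7/3, not an integer.
Intervening on subsidy: with other inputs at their observed values, output = -2*subsidy - 1. Solving for -21 gives subsidy = 10, within [-4, 14].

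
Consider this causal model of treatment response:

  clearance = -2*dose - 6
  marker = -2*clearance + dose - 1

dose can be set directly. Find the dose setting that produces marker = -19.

Substituting into the marker equation gives marker = 5*dose + 11.
Solve 5*dose + 11 = -19: dose = (-19 - 11) / 5 = -6.

dose = -6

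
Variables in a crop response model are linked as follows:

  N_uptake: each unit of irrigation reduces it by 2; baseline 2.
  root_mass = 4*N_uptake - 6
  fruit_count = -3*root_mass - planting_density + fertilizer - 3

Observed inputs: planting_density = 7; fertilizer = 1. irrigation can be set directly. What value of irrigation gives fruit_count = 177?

irrigation = 8

Substituting into the root_mass equation gives root_mass = -8*irrigation + 2.
Substituting into the fruit_count equation gives fruit_count = 24*irrigation - 15.
Solve 24*irrigation - 15 = 177: irrigation = (177 + 15) / 24 = 8.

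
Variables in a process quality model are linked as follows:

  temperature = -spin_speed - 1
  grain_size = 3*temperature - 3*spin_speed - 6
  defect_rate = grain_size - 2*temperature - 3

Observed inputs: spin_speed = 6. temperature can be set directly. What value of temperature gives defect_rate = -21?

temperature = 6

Intervening on temperature fixes its value directly, overriding its dependence on spin_speed.
Substituting into the grain_size equation gives grain_size = 3*temperature - 24.
Substituting into the defect_rate equation gives defect_rate = temperature - 27.
Solve temperature - 27 = -21: temperature = (-21 + 27) / 1 = 6.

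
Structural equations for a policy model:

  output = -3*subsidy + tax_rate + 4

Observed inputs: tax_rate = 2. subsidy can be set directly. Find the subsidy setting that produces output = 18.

subsidy = -4

Substituting into the output equation gives output = -3*subsidy + 6.
Solve -3*subsidy + 6 = 18: subsidy = (18 - 6) / -3 = -4.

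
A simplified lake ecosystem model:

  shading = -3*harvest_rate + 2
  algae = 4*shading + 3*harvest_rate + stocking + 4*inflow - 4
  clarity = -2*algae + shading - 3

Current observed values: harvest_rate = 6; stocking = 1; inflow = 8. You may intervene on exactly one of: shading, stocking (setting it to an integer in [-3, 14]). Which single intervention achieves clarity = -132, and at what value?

set shading = 5

Intervening on shading: with other inputs at their observed values, clarity = -7*shading - 97. Solving for -132 gives shading = 5, within [-3, 14].
Intervening on stocking: clarity = -2*stocking + 17. Reaching -132 requires stocking = 149/2, not an integer.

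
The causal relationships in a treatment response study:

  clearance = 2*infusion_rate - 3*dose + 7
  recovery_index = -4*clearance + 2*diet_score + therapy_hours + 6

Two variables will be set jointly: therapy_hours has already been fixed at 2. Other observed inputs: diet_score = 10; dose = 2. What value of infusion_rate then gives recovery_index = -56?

infusion_rate = 10

With therapy_hours held at 2:
Substituting into the clearance equation gives clearance = 2*infusion_rate + 1.
Substituting into the recovery_index equation gives recovery_index = -8*infusion_rate + 24.
Solve -8*infusion_rate + 24 = -56: infusion_rate = (-56 - 24) / -8 = 10.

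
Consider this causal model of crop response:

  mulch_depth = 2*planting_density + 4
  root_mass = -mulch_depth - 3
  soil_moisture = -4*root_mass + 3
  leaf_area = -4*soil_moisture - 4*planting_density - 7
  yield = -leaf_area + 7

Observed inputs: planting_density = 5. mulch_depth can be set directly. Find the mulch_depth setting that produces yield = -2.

mulch_depth = -6

Intervening on mulch_depth fixes its value directly, overriding its dependence on planting_density.
Substituting into the soil_moisture equation gives soil_moisture = 4*mulch_depth + 15.
Substituting into the leaf_area equation gives leaf_area = -16*mulch_depth - 87.
Substituting into the yield equation gives yield = 16*mulch_depth + 94.
Solve 16*mulch_depth + 94 = -2: mulch_depth = (-2 - 94) / 16 = -6.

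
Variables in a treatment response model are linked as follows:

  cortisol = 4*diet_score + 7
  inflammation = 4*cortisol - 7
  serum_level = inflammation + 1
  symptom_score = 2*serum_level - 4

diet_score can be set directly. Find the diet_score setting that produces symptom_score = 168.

Substituting into the inflammation equation gives inflammation = 16*diet_score + 21.
Substituting into the serum_level equation gives serum_level = 16*diet_score + 22.
Substituting into the symptom_score equation gives symptom_score = 32*diet_score + 40.
Solve 32*diet_score + 40 = 168: diet_score = (168 - 40) / 32 = 4.

diet_score = 4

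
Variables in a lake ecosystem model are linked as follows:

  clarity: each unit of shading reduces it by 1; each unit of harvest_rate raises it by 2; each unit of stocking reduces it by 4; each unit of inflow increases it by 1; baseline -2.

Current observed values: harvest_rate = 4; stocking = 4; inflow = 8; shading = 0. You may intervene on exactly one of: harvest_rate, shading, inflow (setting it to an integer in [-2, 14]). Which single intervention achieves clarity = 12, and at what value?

set harvest_rate = 11

Intervening on harvest_rate: with other inputs at their observed values, clarity = 2*harvest_rate - 10. Solving for 12 gives harvest_rate = 11, within [-2, 14].
Intervening on shading: clarity = -shading - 2. Reaching 12 requires shading = -14, outside [-2, 14].
Intervening on inflow: clarity = inflow - 10. Reaching 12 requires inflow = 22, outside [-2, 14].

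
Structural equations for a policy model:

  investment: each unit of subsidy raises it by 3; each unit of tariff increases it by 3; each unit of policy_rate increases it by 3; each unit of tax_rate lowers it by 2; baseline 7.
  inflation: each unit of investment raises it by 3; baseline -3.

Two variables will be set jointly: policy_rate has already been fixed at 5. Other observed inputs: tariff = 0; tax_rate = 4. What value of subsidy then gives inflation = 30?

subsidy = -1

With policy_rate held at 5:
Substituting into the investment equation gives investment = 3*subsidy + 14.
This gives inflation = 9*subsidy + 39.
Solve 9*subsidy + 39 = 30: subsidy = (30 - 39) / 9 = -1.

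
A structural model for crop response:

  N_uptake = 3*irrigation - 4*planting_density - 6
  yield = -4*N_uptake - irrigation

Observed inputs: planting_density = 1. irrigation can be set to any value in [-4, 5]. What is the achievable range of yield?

-25 to 92

Substituting into the N_uptake equation gives N_uptake = 3*irrigation - 10.
This gives yield = -13*irrigation + 40.
Linear in irrigation, so extremes are at the endpoints: irrigation = -4 gives yield = 92; irrigation = 5 gives yield = -25.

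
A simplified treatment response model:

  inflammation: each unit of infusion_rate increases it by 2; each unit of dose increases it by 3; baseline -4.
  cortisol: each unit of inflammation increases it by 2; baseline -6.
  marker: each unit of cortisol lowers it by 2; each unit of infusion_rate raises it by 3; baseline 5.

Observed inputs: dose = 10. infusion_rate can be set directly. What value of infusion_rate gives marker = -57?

infusion_rate = -6

Substituting into the inflammation equation gives inflammation = 2*infusion_rate + 26.
cortisol becomes 4*infusion_rate + 46.
Substituting into the marker equation gives marker = -5*infusion_rate - 87.
Solve -5*infusion_rate - 87 = -57: infusion_rate = (-57 + 87) / -5 = -6.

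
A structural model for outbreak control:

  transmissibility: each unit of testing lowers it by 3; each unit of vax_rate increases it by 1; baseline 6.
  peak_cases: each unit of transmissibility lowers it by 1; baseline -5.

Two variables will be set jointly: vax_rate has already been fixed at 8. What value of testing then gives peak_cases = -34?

testing = -5

With vax_rate held at 8:
Substituting into the transmissibility equation gives transmissibility = -3*testing + 14.
Substituting into the peak_cases equation gives peak_cases = 3*testing - 19.
Solve 3*testing - 19 = -34: testing = (-34 + 19) / 3 = -5.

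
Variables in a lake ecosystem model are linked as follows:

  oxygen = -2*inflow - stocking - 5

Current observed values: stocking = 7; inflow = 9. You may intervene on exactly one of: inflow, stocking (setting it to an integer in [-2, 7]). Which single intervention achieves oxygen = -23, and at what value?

Intervening on inflow: oxygen = -2*inflow - 12. Reaching -23 requires inflow = 11/2, not an integer.
Intervening on stocking: with other inputs at their observed values, oxygen = -stocking - 23. Solving for -23 gives stocking = 0, within [-2, 7].

set stocking = 0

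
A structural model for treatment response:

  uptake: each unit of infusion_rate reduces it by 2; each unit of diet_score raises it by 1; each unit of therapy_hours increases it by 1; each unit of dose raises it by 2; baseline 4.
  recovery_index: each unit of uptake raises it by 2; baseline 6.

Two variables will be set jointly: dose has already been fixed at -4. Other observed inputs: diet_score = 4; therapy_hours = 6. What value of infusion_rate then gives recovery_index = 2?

infusion_rate = 4

With dose held at -4:
Substituting into the uptake equation gives uptake = -2*infusion_rate + 6.
This gives recovery_index = -4*infusion_rate + 18.
Solve -4*infusion_rate + 18 = 2: infusion_rate = (2 - 18) / -4 = 4.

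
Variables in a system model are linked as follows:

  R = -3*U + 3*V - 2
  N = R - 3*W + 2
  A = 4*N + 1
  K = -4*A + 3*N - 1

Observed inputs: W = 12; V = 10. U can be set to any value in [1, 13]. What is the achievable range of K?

112 to 580

Substituting into the R equation gives R = -3*U + 28.
Substituting into the N equation gives N = -3*U - 6.
Substituting into the A equation gives A = -12*U - 23.
Substituting into the K equation gives K = 39*U + 73.
Linear in U, so extremes are at the endpoints: U = 1 gives K = 112; U = 13 gives K = 580.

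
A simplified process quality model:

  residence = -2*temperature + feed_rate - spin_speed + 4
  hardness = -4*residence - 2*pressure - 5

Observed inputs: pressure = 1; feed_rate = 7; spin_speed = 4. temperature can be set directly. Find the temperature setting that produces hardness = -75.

Substituting into the residence equation gives residence = -2*temperature + 7.
Substituting into the hardness equation gives hardness = 8*temperature - 35.
Solve 8*temperature - 35 = -75: temperature = (-75 + 35) / 8 = -5.

temperature = -5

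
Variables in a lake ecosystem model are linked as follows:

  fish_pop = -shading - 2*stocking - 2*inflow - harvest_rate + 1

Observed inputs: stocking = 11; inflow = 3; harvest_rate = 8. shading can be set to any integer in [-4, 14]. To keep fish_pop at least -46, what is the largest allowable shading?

Substituting into the fish_pop equation gives fish_pop = -shading - 35.
Require -shading - 35 ≥ -46, so shading ≤ 11.
The largest integer in [-4, 14] satisfying this is 11.

shading = 11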